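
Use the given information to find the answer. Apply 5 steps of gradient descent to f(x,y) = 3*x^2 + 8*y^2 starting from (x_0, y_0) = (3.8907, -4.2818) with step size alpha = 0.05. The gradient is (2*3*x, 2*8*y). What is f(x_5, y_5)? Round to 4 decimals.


Gradient descent on f(x,y) = 3*x^2 + 8*y^2.
Starting point: (3.8907, -4.2818), alpha = 0.05
Step 1: grad_x = 2*3*3.8907 = 23.3442, grad_y = 2*8*-4.2818 = -68.5088
  x_1 = 3.8907 - 0.05*23.3442 = 2.7235
  y_1 = -4.2818 - 0.05*-68.5088 = -0.8564
Step 2: grad_x = 2*3*2.7235 = 16.3409, grad_y = 2*8*-0.8564 = -13.7018
  x_2 = 2.7235 - 0.05*16.3409 = 1.9064
  y_2 = -0.8564 - 0.05*-13.7018 = -0.1713
Step 3: grad_x = 2*3*1.9064 = 11.4387, grad_y = 2*8*-0.1713 = -2.7404
  x_3 = 1.9064 - 0.05*11.4387 = 1.3345
  y_3 = -0.1713 - 0.05*-2.7404 = -0.0343
Step 4: grad_x = 2*3*1.3345 = 8.0071, grad_y = 2*8*-0.0343 = -0.5481
  x_4 = 1.3345 - 0.05*8.0071 = 0.9342
  y_4 = -0.0343 - 0.05*-0.5481 = -0.0069
Step 5: grad_x = 2*3*0.9342 = 5.6049, grad_y = 2*8*-0.0069 = -0.1096
  x_5 = 0.9342 - 0.05*5.6049 = 0.6539
  y_5 = -0.0069 - 0.05*-0.1096 = -0.0014
f(0.6539, -0.0014) = 3*0.6539^2 + 8*(-0.0014)^2 = 1.2828


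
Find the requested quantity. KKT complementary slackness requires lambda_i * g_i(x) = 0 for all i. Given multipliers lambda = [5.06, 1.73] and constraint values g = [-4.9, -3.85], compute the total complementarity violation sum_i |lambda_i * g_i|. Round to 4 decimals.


KKT complementary slackness check:
lambda_1 * g_1 = 5.06 * -4.9 = -24.794
lambda_2 * g_2 = 1.73 * -3.85 = -6.6605
Total violation = 24.794 + 6.6605 = 31.4545


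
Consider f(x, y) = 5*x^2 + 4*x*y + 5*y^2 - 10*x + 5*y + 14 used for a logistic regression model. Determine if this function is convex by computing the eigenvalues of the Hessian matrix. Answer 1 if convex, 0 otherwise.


The Hessian of f(x,y) = 5*x^2 + 4*x*y + 5*y^2 - 10*x + 5*y + 14 is:
H = [[10, 4], [4, 10]]
Trace = 10 + 10 = 20
Determinant = 10*10 - (4)^2 = 84
Discriminant = (20)^2 - 4*84 = 64.0
Eigenvalues: lambda_1 = 6.0, lambda_2 = 14.0
The function is convex.

1


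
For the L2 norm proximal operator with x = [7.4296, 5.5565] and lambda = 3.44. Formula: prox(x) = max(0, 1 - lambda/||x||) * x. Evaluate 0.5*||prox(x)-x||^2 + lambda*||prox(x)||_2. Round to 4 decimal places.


Step 1: Compute ||x||.
||x|| = 9.2776
Step 2: Compute scaling factor.
scale = max(0, 1 - 3.44/9.2776) = 0.6292
Step 3: prox(x) = [4.6748, 3.4962]
||prox(x)|| = 5.8376
Step 4: Proximal objective.
0.5*||prox-x||^2 = 5.9168
lambda*||prox|| = 20.0813
Total = 25.9981


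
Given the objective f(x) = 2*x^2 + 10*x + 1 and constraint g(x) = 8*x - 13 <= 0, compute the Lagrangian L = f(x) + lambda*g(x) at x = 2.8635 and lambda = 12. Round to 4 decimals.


Step 1: Evaluate f(x).
f(2.8635) = 2*2.8635^2 + 10*2.8635 + 1 = 46.0343
Step 2: Evaluate g(x).
g(2.8635) = 8*2.8635 - 13 = 9.908
Step 3: Compute Lagrangian.
L = 46.0343 + 12*9.908 = 164.9303


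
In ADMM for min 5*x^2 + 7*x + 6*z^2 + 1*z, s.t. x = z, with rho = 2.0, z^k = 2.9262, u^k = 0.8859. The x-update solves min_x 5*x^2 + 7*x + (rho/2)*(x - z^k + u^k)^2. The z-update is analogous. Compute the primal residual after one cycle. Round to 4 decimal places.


ADMM iteration with rho = 2.0, z^k = 2.9262, u^k = 0.8859
Step 1: x-update.
Minimize 5*x^2 + 7*x + (2.0/2)*(x - 2.9262 + 0.8859)^2
FOC: (2*5 + 2.0)*x = -7 + 2.0*(2.9262 - 0.8859)
x^{k+1} = -0.2433
Step 2: z-update.
Minimize 6*z^2 + 1*z + (2.0/2)*(-0.2433 - z + 0.8859)^2
FOC: (2*6 + 2.0)*z = -1 + 2.0*(-0.2433 + 0.8859)
z^{k+1} = 0.0204
Step 3: u-update.
u^{k+1} = 0.8859 - 0.2433 - 0.0204 = 0.6222
Step 4: Primal residual = |-0.2433 - 0.0204| = 0.2637


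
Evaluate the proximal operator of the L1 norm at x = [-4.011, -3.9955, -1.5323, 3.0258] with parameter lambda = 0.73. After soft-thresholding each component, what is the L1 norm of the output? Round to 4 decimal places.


Soft-thresholding with lambda = 0.73:
prox(-4.011) = sign(-4.011)*max(|-4.011| - 0.73, 0) = -3.281
prox(-3.9955) = sign(-3.9955)*max(|-3.9955| - 0.73, 0) = -3.2655
prox(-1.5323) = sign(-1.5323)*max(|-1.5323| - 0.73, 0) = -0.8023
prox(3.0258) = sign(3.0258)*max(|3.0258| - 0.73, 0) = 2.2958
prox(x) = [-3.281, -3.2655, -0.8023, 2.2958]
||prox(x)||_1 = 3.281 + 3.2655 + 0.8023 + 2.2958 = 9.6446


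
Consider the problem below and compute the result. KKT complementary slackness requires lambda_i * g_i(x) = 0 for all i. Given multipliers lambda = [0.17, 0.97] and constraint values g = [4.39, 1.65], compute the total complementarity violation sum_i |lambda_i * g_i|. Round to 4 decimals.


KKT complementary slackness check:
lambda_1 * g_1 = 0.17 * 4.39 = 0.7463
lambda_2 * g_2 = 0.97 * 1.65 = 1.6005
Total violation = 0.7463 + 1.6005 = 2.3468


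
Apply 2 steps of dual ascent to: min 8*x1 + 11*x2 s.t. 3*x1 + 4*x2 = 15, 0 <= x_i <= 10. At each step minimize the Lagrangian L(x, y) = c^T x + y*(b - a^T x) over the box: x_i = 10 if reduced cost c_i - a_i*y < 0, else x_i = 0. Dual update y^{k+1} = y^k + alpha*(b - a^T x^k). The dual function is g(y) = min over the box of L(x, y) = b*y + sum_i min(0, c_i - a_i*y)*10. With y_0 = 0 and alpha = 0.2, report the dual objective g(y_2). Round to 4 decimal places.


Dual ascent for LP: min 8*x1 + 11*x2, 3*x1 + 4*x2 = 15, 0 <= x_i <= 10
Step 1: y^k = 0.0, reduced costs: (8.0, 11.0)
  x^k = (0.0, 0.0), subgradient = b - a^T x = 15.0
  y^{k+1} = 0.0 + 0.2*15.0 = 3.0
Step 2: y^k = 3.0, reduced costs: (-1.0, -1.0)
  x^k = (10.0, 10.0), subgradient = b - a^T x = -55.0
  y^{k+1} = 3.0 + 0.2*-55.0 = -8.0
Dual objective at y_2 = -8.0: reduced costs (32.0, 43.0), box minimizer x = (0.0, 0.0)
g(y_2) = b*y + (c1 - a1*y)*x1 + (c2 - a2*y)*x2 = 15*(-8.0) + 32.0*0.0 + 43.0*0.0 = -120.0 + 0.0 + 0.0 = -120.0


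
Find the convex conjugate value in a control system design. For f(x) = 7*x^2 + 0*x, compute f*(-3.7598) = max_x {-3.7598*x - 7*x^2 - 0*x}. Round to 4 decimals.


f*(y) = sup_x {y*x - a*x^2 - b*x} = sup_x {(y-b)*x - a*x^2}
FOC: (y - b) - 2a*x = 0 => x* = (y - b)/(2a)
x* = (-3.7598 - 0)/(2*7) = -0.2686
f*(-3.7598) = (y-b)^2/(4a) = (-3.7598 - 0)^2/(4*7)
= 14.1361/28 = 0.5049


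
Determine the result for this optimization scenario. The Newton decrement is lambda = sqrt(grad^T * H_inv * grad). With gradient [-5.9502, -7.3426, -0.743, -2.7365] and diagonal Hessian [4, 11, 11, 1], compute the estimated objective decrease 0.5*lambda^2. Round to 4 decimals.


Step 1: H is diagonal, so H^(-1) * g = [-1.4876, -0.6675, -0.0675, -2.7365].
Step 2: g^T H^(-1) g = sum_i g_i^2 / H_ii
  = (-5.9502)^2/4 + (-7.3426)^2/11 + (-0.743)^2/11 + (-2.7365)^2/1
  = 8.8512 + 4.9013 + 0.0502 + 7.4884 = 21.2911
Step 3: Objective decrease = 0.5 * g^T H^(-1) g = 10.6455


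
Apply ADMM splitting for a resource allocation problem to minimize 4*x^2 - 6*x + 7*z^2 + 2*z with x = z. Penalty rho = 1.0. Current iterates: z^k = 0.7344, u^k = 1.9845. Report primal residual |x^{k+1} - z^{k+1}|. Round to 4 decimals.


ADMM iteration with rho = 1.0, z^k = 0.7344, u^k = 1.9845
Step 1: x-update.
Minimize 4*x^2 - 6*x + (1.0/2)*(x - 0.7344 + 1.9845)^2
FOC: (2*4 + 1.0)*x = 6 + 1.0*(0.7344 - 1.9845)
x^{k+1} = 0.5278
Step 2: z-update.
Minimize 7*z^2 + 2*z + (1.0/2)*(0.5278 - z + 1.9845)^2
FOC: (2*7 + 1.0)*z = -2 + 1.0*(0.5278 + 1.9845)
z^{k+1} = 0.0342
Step 3: u-update.
u^{k+1} = 1.9845 + 0.5278 - 0.0342 = 2.4781
Step 4: Primal residual = |0.5278 - 0.0342| = 0.4936


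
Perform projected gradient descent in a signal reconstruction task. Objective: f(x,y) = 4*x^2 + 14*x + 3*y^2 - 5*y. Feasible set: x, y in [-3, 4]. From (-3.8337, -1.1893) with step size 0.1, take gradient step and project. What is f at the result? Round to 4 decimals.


Step 1: Compute gradient at (-3.8337, -1.1893).
grad_x = 2*4*-3.8337 + 14 = -16.6696
grad_y = 2*3*-1.1893 - 5 = -12.1358
Step 2: Gradient step.
x_raw = -3.8337 - 0.1*-16.6696 = -2.1667
y_raw = -1.1893 - 0.1*-12.1358 = 0.0243
Step 3: Project onto [-3, 4].
x_proj = clip(-2.1667) = -2.1667
y_proj = clip(0.0243) = 0.0243
Step 4: Evaluate f.
f(-2.1667, 0.0243) = -11.6749


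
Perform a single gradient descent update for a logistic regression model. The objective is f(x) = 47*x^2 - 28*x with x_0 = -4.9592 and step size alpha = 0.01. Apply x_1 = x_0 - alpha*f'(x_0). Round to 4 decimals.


We compute the gradient at x_0 and apply the update.
f'(x) = 94*x - 28
f'(-4.9592) = 94*-4.9592 - 28 = -494.1648
x_1 = -4.9592 - 0.01*-494.1648 = -0.0176


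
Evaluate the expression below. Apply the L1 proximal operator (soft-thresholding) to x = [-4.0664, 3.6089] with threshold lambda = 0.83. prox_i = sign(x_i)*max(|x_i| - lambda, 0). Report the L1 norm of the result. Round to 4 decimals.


Soft-thresholding with lambda = 0.83:
prox(-4.0664) = sign(-4.0664)*max(|-4.0664| - 0.83, 0) = -3.2364
prox(3.6089) = sign(3.6089)*max(|3.6089| - 0.83, 0) = 2.7789
prox(x) = [-3.2364, 2.7789]
||prox(x)||_1 = 3.2364 + 2.7789 = 6.0153


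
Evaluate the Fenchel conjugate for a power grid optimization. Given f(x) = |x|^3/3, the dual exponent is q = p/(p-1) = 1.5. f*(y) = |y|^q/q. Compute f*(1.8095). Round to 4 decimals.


The conjugate exponent q satisfies 1/p + 1/q = 1.
p = 3, so q = 3/(3 - 1) = 1.5
|y|^q = 1.8095^1.5 = 2.4341
f*(1.8095) = 2.4341 / 1.5 = 1.6227


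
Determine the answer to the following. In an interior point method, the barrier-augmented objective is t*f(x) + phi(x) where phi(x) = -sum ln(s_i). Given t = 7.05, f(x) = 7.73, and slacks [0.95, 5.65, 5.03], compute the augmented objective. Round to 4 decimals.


Step 1: Compute log-barrier.
ln values: [-0.0513, 1.7317, 1.6154]
phi = -(-0.0513 + 1.7317 + 1.6154) = -3.2958
Step 2: Compute augmented objective.
t*f(x) = 7.05*7.73 = 54.4965
Total = 54.4965 - 3.2958 = 51.2007


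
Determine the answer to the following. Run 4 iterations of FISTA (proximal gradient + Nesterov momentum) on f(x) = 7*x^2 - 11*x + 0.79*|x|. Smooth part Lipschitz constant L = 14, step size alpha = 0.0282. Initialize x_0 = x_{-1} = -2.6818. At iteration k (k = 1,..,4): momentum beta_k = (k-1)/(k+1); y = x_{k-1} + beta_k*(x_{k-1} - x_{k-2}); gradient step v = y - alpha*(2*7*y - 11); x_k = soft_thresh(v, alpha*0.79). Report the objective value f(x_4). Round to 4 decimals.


FISTA on f(x) = 7*x^2 - 11*x + 0.79*|x|
L = 14, alpha = 0.0282
Iteration 1: beta = 0.0, y = -2.6818 + 0.0*(-2.6818 + 2.6818) = -2.6818
  grad(y) = -48.5452, v = y - alpha*grad = -1.3128
  prox(v) = soft_thresh(-1.3128, 0.0223) = -1.2905
Iteration 2: beta = 0.3333, y = -1.2905 + 0.3333*(-1.2905 + 2.6818) = -0.8268
  grad(y) = -22.5752, v = y - alpha*grad = -0.1902
  prox(v) = soft_thresh(-0.1902, 0.0223) = -0.1679
Iteration 3: beta = 0.5, y = -0.1679 + 0.5*(-0.1679 + 1.2905) = 0.3934
  grad(y) = -5.4921, v = y - alpha*grad = 0.5483
  prox(v) = soft_thresh(0.5483, 0.0223) = 0.526
Iteration 4: beta = 0.6, y = 0.526 + 0.6*(0.526 + 0.1679) = 0.9424
  grad(y) = 2.1933, v = y - alpha*grad = 0.8805
  prox(v) = soft_thresh(0.8805, 0.0223) = 0.8582
f(x_4) = 7*0.8582^2 - 11*0.8582 + 0.79*|0.8582| = -3.6066


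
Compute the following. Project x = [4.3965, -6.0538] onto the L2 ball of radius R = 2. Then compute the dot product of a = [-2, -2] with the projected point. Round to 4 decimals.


Step 1: Compute ||x|| (intermediates to 6 decimals).
||x|| = sqrt(4.3965^2 + (-6.0538)^2) = 7.481825
Step 2: Project.
Since ||x|| > R, scale = R/||x|| = 2/7.481825 = 0.267314, proj(x) = scale * x
proj(x) = [1.175246, -1.618265]
Step 3: Dot product.
a^T * proj(x) = -2*1.175246 - 2*(-1.618265) = 0.886


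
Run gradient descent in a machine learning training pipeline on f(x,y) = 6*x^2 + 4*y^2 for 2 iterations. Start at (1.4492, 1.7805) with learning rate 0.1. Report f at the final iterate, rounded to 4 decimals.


Gradient descent on f(x,y) = 6*x^2 + 4*y^2.
Starting point: (1.4492, 1.7805), alpha = 0.1
Step 1: grad_x = 2*6*1.4492 = 17.3904, grad_y = 2*4*1.7805 = 14.244
  x_1 = 1.4492 - 0.1*17.3904 = -0.2898
  y_1 = 1.7805 - 0.1*14.244 = 0.3561
Step 2: grad_x = 2*6*-0.2898 = -3.4781, grad_y = 2*4*0.3561 = 2.8488
  x_2 = -0.2898 - 0.1*-3.4781 = 0.058
  y_2 = 0.3561 - 0.1*2.8488 = 0.0712
f(0.058, 0.0712) = 6*0.058^2 + 4*0.0712^2 = 0.0405


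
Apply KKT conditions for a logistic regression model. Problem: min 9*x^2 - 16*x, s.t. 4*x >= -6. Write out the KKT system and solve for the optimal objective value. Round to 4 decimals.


Step 1: Try lambda = 0 (constraint inactive).
Stationarity: 2*9*x - 16 = 0
x* = 16/(2*9) = 8/9 = 0.8889 (rounded; the exact value 8/9 is used below)
Check constraint: 4*0.8889 = 3.5556 >= -6 -- satisfied.
Step 2: Compute optimal value.
f(x*) = 9*(8/9)^2 - 16*(8/9) = -7.1111


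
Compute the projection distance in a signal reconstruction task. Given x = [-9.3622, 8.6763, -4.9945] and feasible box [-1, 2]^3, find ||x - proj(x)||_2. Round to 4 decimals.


Project each component onto [-1, 2].
clip(-9.3622) = -1.0, clip(8.6763) = 2.0, clip(-4.9945) = -1.0
Projection = [-1.0, 2.0, -1.0]
Squared diffs: [69.9264, 44.573, 15.956]
Distance = sqrt(130.4554) = 11.4217


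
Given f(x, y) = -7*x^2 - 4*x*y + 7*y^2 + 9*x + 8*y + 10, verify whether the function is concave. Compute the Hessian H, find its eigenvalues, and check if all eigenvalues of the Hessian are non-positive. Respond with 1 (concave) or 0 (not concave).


The Hessian of f(x,y) = -7*x^2 - 4*x*y + 7*y^2 + 9*x + 8*y + 10 is:
H = [[-14, -4], [-4, 14]]
Trace = -14 + 14 = 0
Determinant = -14*14 - (-4)^2 = -212
Discriminant = (0)^2 - 4*-212 = 848.0
Eigenvalues: lambda_1 = -14.5602, lambda_2 = 14.5602
The function is not concave.

0


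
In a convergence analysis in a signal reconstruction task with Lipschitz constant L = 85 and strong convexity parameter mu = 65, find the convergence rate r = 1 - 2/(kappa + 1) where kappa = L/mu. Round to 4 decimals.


Step 1: Compute the condition number.
kappa = L/mu = 85/65 = 1.3077
Step 2: Compute the convergence rate.
r = 1 - 2/(kappa + 1) = 1 - 2*mu/(L + mu) = (L - mu)/(L + mu) = 20/150 = 0.1333


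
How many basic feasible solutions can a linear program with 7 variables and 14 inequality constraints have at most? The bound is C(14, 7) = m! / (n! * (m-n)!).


Each vertex corresponds to some choice of n active constraints out of m, so the number of vertices is at most C(m, n) = m! / (n!(m-n)!).
m = 14, n = 7
Numerator: 14 * 13 * 12 * 11 * 10 * 9 * 8
Denominator: 7! = 5040
C(14, 7) = 3432


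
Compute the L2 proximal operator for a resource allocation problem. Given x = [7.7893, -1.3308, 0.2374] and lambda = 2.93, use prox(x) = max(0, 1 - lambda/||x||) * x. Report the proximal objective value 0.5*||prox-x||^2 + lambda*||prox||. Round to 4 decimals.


Step 1: Compute ||x||.
||x|| = 7.9057
Step 2: Compute scaling factor.
scale = max(0, 1 - 2.93/7.9057) = 0.6294
Step 3: prox(x) = [4.9025, -0.8376, 0.1494]
||prox(x)|| = 4.9757
Step 4: Proximal objective.
0.5*||prox-x||^2 = 4.2925
lambda*||prox|| = 14.5788
Total = 18.8713


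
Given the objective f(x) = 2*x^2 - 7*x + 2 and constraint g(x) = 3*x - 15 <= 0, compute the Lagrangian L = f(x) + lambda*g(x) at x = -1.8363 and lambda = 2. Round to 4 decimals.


Step 1: Evaluate f(x).
f(-1.8363) = 2*(-1.8363)^2 - 7*(-1.8363) + 2 = 21.5981
Step 2: Evaluate g(x).
g(-1.8363) = 3*-1.8363 - 15 = -20.5089
Step 3: Compute Lagrangian.
L = 21.5981 + 2*-20.5089 = -19.4197


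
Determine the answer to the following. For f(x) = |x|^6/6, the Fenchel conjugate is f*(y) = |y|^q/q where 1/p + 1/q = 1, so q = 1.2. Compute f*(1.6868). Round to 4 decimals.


The conjugate exponent q satisfies 1/p + 1/q = 1.
p = 6, so q = 6/(6 - 1) = 1.2
|y|^q = 1.6868^1.2 = 1.8727
f*(1.6868) = 1.8727 / 1.2 = 1.5606


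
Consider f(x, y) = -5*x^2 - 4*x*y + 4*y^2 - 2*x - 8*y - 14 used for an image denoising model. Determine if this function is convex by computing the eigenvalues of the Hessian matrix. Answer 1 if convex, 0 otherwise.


The Hessian of f(x,y) = -5*x^2 - 4*x*y + 4*y^2 - 2*x - 8*y - 14 is:
H = [[-10, -4], [-4, 8]]
Trace = -10 + 8 = -2
Determinant = -10*8 - (-4)^2 = -96
Discriminant = (-2)^2 - 4*-96 = 388.0
Eigenvalues: lambda_1 = -10.8489, lambda_2 = 8.8489
The function is not convex.

0


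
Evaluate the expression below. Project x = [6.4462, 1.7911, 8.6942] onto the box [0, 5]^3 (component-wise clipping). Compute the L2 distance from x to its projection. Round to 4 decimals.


Project each component onto [0, 5].
clip(6.4462) = 5.0, clip(1.7911) = 1.7911, clip(8.6942) = 5.0
Projection = [5.0, 1.7911, 5.0]
Squared diffs: [2.0915, 0.0, 13.6471]
Distance = sqrt(15.7386) = 3.9672


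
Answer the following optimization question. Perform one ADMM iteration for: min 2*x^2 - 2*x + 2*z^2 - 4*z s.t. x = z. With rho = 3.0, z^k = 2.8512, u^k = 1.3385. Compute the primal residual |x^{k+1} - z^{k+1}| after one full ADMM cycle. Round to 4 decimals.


ADMM iteration with rho = 3.0, z^k = 2.8512, u^k = 1.3385
Step 1: x-update.
Minimize 2*x^2 - 2*x + (3.0/2)*(x - 2.8512 + 1.3385)^2
FOC: (2*2 + 3.0)*x = 2 + 3.0*(2.8512 - 1.3385)
x^{k+1} = 0.934
Step 2: z-update.
Minimize 2*z^2 - 4*z + (3.0/2)*(0.934 - z + 1.3385)^2
FOC: (2*2 + 3.0)*z = 4 + 3.0*(0.934 + 1.3385)
z^{k+1} = 1.5454
Step 3: u-update.
u^{k+1} = 1.3385 + 0.934 - 1.5454 = 0.7272
Step 4: Primal residual = |0.934 - 1.5454| = 0.6113


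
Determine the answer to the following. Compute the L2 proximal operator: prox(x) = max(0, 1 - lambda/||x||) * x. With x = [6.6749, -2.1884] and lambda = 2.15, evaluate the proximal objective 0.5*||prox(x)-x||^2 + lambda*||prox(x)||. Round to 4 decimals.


Step 1: Compute ||x||.
||x|| = 7.0245
Step 2: Compute scaling factor.
scale = max(0, 1 - 2.15/7.0245) = 0.6939
Step 3: prox(x) = [4.6319, -1.5186]
||prox(x)|| = 4.8745
Step 4: Proximal objective.
0.5*||prox-x||^2 = 2.3113
lambda*||prox|| = 10.4802
Total = 12.7914


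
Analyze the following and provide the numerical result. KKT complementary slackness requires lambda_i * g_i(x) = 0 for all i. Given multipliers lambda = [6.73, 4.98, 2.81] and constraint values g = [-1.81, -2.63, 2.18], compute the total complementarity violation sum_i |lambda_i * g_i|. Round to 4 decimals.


KKT complementary slackness check:
lambda_1 * g_1 = 6.73 * -1.81 = -12.1813
lambda_2 * g_2 = 4.98 * -2.63 = -13.0974
lambda_3 * g_3 = 2.81 * 2.18 = 6.1258
Total violation = 12.1813 + 13.0974 + 6.1258 = 31.4045


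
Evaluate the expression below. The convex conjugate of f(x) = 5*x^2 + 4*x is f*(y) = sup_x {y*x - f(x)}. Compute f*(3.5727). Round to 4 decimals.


f*(y) = sup_x {y*x - a*x^2 - b*x} = sup_x {(y-b)*x - a*x^2}
FOC: (y - b) - 2a*x = 0 => x* = (y - b)/(2a)
x* = (3.5727 - 4)/(2*5) = -0.0427
f*(3.5727) = (y-b)^2/(4a) = (3.5727 - 4)^2/(4*5)
= 0.1826/20 = 0.0091


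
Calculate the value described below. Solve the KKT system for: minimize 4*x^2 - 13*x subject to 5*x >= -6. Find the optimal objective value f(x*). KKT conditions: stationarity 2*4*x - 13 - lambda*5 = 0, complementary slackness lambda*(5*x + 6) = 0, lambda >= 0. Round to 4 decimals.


Step 1: Try lambda = 0 (constraint inactive).
Stationarity: 2*4*x - 13 = 0
x* = 13/(2*4) = 1.625
Check constraint: 5*1.625 = 8.125 >= -6 -- satisfied.
Step 2: Compute optimal value.
f(x*) = 4*1.625^2 - 13*1.625 = -10.5625


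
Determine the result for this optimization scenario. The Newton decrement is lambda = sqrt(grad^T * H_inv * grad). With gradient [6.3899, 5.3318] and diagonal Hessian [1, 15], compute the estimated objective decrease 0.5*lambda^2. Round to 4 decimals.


Step 1: H is diagonal, so H^(-1) * g = [6.3899, 0.3555].
Step 2: g^T H^(-1) g = sum_i g_i^2 / H_ii
  = (6.3899)^2/1 + (5.3318)^2/15
  = 40.8308 + 1.8952 = 42.726
Step 3: Objective decrease = 0.5 * g^T H^(-1) g = 21.363


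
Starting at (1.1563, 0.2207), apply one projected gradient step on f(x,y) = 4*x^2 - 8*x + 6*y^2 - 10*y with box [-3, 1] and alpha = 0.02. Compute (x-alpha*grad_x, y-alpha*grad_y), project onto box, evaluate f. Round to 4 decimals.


Step 1: Compute gradient at (1.1563, 0.2207).
grad_x = 2*4*1.1563 - 8 = 1.2504
grad_y = 2*6*0.2207 - 10 = -7.3516
Step 2: Gradient step.
x_raw = 1.1563 - 0.02*1.2504 = 1.1313
y_raw = 0.2207 - 0.02*-7.3516 = 0.3677
Step 3: Project onto [-3, 1].
x_proj = clip(1.1313) = 1.0
y_proj = clip(0.3677) = 0.3677
Step 4: Evaluate f.
f(1.0, 0.3677) = -6.866


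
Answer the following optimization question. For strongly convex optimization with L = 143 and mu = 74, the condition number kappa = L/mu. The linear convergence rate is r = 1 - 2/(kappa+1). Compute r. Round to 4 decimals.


Step 1: Compute the condition number.
kappa = L/mu = 143/74 = 1.9324
Step 2: Compute the convergence rate.
r = 1 - 2/(kappa + 1) = 1 - 2*mu/(L + mu) = (L - mu)/(L + mu) = 69/217 = 0.318


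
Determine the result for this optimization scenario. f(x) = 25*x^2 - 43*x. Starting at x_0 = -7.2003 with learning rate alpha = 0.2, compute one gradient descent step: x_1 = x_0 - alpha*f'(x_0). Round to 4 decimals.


We compute the gradient at x_0 and apply the update.
f'(x) = 50*x - 43
f'(-7.2003) = 50*-7.2003 - 43 = -403.015
x_1 = -7.2003 - 0.2*-403.015 = 73.4027


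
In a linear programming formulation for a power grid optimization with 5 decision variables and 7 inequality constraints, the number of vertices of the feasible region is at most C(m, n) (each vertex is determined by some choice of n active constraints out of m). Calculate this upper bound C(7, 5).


Each vertex corresponds to some choice of n active constraints out of m, so the number of vertices is at most C(m, n) = m! / (n!(m-n)!).
m = 7, n = 5
Numerator: 7 * 6 * 5 * 4 * 3
Denominator: 5! = 120
C(7, 5) = 21


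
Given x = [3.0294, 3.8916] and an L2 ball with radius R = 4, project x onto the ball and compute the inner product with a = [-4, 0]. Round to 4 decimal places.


Step 1: Compute ||x|| (intermediates to 6 decimals).
||x|| = sqrt(3.0294^2 + 3.8916^2) = 4.931715
Step 2: Project.
Since ||x|| > R, scale = R/||x|| = 4/4.931715 = 0.811077, proj(x) = scale * x
proj(x) = [2.457077, 3.156387]
Step 3: Dot product.
a^T * proj(x) = -4*2.457077 + 0*3.156387 = -9.8283


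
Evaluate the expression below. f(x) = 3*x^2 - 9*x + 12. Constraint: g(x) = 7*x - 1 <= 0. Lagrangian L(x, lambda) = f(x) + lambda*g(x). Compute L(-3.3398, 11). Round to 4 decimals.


Step 1: Evaluate f(x).
f(-3.3398) = 3*(-3.3398)^2 - 9*(-3.3398) + 12 = 75.521
Step 2: Evaluate g(x).
g(-3.3398) = 7*-3.3398 - 1 = -24.3786
Step 3: Compute Lagrangian.
L = 75.521 + 11*-24.3786 = -192.6436


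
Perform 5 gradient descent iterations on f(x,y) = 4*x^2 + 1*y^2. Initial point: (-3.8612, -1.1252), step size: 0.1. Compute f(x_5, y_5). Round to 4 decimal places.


Gradient descent on f(x,y) = 4*x^2 + 1*y^2.
Starting point: (-3.8612, -1.1252), alpha = 0.1
Step 1: grad_x = 2*4*-3.8612 = -30.8896, grad_y = 2*1*-1.1252 = -2.2504
  x_1 = -3.8612 - 0.1*-30.8896 = -0.7722
  y_1 = -1.1252 - 0.1*-2.2504 = -0.9002
Step 2: grad_x = 2*4*-0.7722 = -6.1779, grad_y = 2*1*-0.9002 = -1.8003
  x_2 = -0.7722 - 0.1*-6.1779 = -0.1544
  y_2 = -0.9002 - 0.1*-1.8003 = -0.7201
Step 3: grad_x = 2*4*-0.1544 = -1.2356, grad_y = 2*1*-0.7201 = -1.4403
  x_3 = -0.1544 - 0.1*-1.2356 = -0.0309
  y_3 = -0.7201 - 0.1*-1.4403 = -0.5761
Step 4: grad_x = 2*4*-0.0309 = -0.2471, grad_y = 2*1*-0.5761 = -1.1522
  x_4 = -0.0309 - 0.1*-0.2471 = -0.0062
  y_4 = -0.5761 - 0.1*-1.1522 = -0.4609
Step 5: grad_x = 2*4*-0.0062 = -0.0494, grad_y = 2*1*-0.4609 = -0.9218
  x_5 = -0.0062 - 0.1*-0.0494 = -0.0012
  y_5 = -0.4609 - 0.1*-0.9218 = -0.3687
f(-0.0012, -0.3687) = 4*(-0.0012)^2 + 1*(-0.3687)^2 = 0.1359


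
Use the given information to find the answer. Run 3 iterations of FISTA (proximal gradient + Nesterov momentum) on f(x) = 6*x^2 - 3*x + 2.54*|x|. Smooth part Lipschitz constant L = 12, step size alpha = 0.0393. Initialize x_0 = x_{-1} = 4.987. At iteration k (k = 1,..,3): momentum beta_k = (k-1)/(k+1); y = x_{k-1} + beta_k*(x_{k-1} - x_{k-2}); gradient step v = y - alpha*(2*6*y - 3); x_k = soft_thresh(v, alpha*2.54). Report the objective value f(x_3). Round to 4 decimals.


FISTA on f(x) = 6*x^2 - 3*x + 2.54*|x|
L = 12, alpha = 0.0393
Iteration 1: beta = 0.0, y = 4.987 + 0.0*(4.987 - 4.987) = 4.987
  grad(y) = 56.844, v = y - alpha*grad = 2.753
  prox(v) = soft_thresh(2.753, 0.0998) = 2.6532
Iteration 2: beta = 0.3333, y = 2.6532 + 0.3333*(2.6532 - 4.987) = 1.8753
  grad(y) = 19.5033, v = y - alpha*grad = 1.1088
  prox(v) = soft_thresh(1.1088, 0.0998) = 1.009
Iteration 3: beta = 0.5, y = 1.009 + 0.5*(1.009 - 2.6532) = 0.1869
  grad(y) = -0.7577, v = y - alpha*grad = 0.2166
  prox(v) = soft_thresh(0.2166, 0.0998) = 0.1168
f(x_3) = 6*0.1168^2 - 3*0.1168 + 2.54*|0.1168| = 0.0281


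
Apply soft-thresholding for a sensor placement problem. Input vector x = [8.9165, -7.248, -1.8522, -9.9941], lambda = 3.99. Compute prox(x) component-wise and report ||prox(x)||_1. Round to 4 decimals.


Soft-thresholding with lambda = 3.99:
prox(8.9165) = sign(8.9165)*max(|8.9165| - 3.99, 0) = 4.9265
prox(-7.248) = sign(-7.248)*max(|-7.248| - 3.99, 0) = -3.258
prox(-1.8522) = sign(-1.8522)*max(|-1.8522| - 3.99, 0) = 0.0
prox(-9.9941) = sign(-9.9941)*max(|-9.9941| - 3.99, 0) = -6.0041
prox(x) = [4.9265, -3.258, 0.0, -6.0041]
||prox(x)||_1 = 4.9265 + 3.258 + 0.0 + 6.0041 = 14.1886


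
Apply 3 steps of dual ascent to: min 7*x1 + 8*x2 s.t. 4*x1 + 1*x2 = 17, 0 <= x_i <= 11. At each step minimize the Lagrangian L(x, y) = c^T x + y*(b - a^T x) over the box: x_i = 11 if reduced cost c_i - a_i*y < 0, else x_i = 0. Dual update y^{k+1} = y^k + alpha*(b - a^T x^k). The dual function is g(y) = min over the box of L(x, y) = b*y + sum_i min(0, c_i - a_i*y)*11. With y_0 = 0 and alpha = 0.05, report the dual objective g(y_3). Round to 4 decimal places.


Dual ascent for LP: min 7*x1 + 8*x2, 4*x1 + 1*x2 = 17, 0 <= x_i <= 11
Step 1: y^k = 0.0, reduced costs: (7.0, 8.0)
  x^k = (0.0, 0.0), subgradient = b - a^T x = 17.0
  y^{k+1} = 0.0 + 0.05*17.0 = 0.85
Step 2: y^k = 0.85, reduced costs: (3.6, 7.15)
  x^k = (0.0, 0.0), subgradient = b - a^T x = 17.0
  y^{k+1} = 0.85 + 0.05*17.0 = 1.7
Step 3: y^k = 1.7, reduced costs: (0.2, 6.3)
  x^k = (0.0, 0.0), subgradient = b - a^T x = 17.0
  y^{k+1} = 1.7 + 0.05*17.0 = 2.55
Dual objective at y_3 = 2.55: reduced costs (-3.2, 5.45), box minimizer x = (11.0, 0.0)
g(y_3) = b*y + (c1 - a1*y)*x1 + (c2 - a2*y)*x2 = 17*2.55 + (-3.2)*11.0 + 5.45*0.0 = 43.35 - 35.2 + 0.0 = 8.15


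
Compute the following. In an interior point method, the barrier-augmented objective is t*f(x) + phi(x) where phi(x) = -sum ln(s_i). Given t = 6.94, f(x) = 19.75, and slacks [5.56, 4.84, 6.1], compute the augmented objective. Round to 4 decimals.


Step 1: Compute log-barrier.
ln values: [1.7156, 1.5769, 1.8083]
phi = -(1.7156 + 1.5769 + 1.8083) = -5.1008
Step 2: Compute augmented objective.
t*f(x) = 6.94*19.75 = 137.065
Total = 137.065 - 5.1008 = 131.9642


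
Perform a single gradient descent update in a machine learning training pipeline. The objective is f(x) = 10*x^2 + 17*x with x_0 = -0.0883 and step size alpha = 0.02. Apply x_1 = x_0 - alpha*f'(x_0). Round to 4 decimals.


We compute the gradient at x_0 and apply the update.
f'(x) = 20*x + 17
f'(-0.0883) = 20*-0.0883 + 17 = 15.234
x_1 = -0.0883 - 0.02*15.234 = -0.393


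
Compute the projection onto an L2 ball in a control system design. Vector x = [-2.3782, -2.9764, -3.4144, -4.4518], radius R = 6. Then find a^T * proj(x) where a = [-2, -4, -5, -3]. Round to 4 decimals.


Step 1: Compute ||x|| (intermediates to 6 decimals).
||x|| = sqrt((-2.3782)^2 + (-2.9764)^2 + (-3.4144)^2 + (-4.4518)^2) = 6.781699
Step 2: Project.
Since ||x|| > R, scale = R/||x|| = 6/6.781699 = 0.884734, proj(x) = scale * x
proj(x) = [-2.104074, -2.633322, -3.020836, -3.938659]
Step 3: Dot product.
a^T * proj(x) = -2*(-2.104074) - 4*(-2.633322) - 5*(-3.020836) - 3*(-3.938659) = 41.6616


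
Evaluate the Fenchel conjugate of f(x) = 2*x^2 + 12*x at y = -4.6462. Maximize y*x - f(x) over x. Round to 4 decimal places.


f*(y) = sup_x {y*x - a*x^2 - b*x} = sup_x {(y-b)*x - a*x^2}
FOC: (y - b) - 2a*x = 0 => x* = (y - b)/(2a)
x* = (-4.6462 - 12)/(2*2) = -4.1616
f*(-4.6462) = (y-b)^2/(4a) = (-4.6462 - 12)^2/(4*2)
= 277.096/8 = 34.637


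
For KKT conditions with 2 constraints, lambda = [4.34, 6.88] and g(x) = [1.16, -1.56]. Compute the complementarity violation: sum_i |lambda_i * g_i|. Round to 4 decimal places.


KKT complementary slackness check:
lambda_1 * g_1 = 4.34 * 1.16 = 5.0344
lambda_2 * g_2 = 6.88 * -1.56 = -10.7328
Total violation = 5.0344 + 10.7328 = 15.7672


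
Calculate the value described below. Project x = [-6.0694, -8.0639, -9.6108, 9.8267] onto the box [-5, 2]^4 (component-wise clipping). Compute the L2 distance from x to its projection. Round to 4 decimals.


Project each component onto [-5, 2].
clip(-6.0694) = -5.0, clip(-8.0639) = -5.0, clip(-9.6108) = -5.0, clip(9.8267) = 2.0
Projection = [-5.0, -5.0, -5.0, 2.0]
Squared diffs: [1.1436, 9.3875, 21.2595, 61.2572]
Distance = sqrt(93.0478) = 9.6461


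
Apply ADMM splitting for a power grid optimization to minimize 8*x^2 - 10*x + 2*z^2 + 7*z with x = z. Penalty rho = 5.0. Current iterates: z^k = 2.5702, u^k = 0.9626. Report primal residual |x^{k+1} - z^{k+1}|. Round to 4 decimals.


ADMM iteration with rho = 5.0, z^k = 2.5702, u^k = 0.9626
Step 1: x-update.
Minimize 8*x^2 - 10*x + (5.0/2)*(x - 2.5702 + 0.9626)^2
FOC: (2*8 + 5.0)*x = 10 + 5.0*(2.5702 - 0.9626)
x^{k+1} = 0.859
Step 2: z-update.
Minimize 2*z^2 + 7*z + (5.0/2)*(0.859 - z + 0.9626)^2
FOC: (2*2 + 5.0)*z = -7 + 5.0*(0.859 + 0.9626)
z^{k+1} = 0.2342
Step 3: u-update.
u^{k+1} = 0.9626 + 0.859 - 0.2342 = 1.5874
Step 4: Primal residual = |0.859 - 0.2342| = 0.6248


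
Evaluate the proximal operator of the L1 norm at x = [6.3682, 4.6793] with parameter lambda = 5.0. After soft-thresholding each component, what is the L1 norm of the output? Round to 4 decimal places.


Soft-thresholding with lambda = 5.0:
prox(6.3682) = sign(6.3682)*max(|6.3682| - 5.0, 0) = 1.3682
prox(4.6793) = sign(4.6793)*max(|4.6793| - 5.0, 0) = 0.0
prox(x) = [1.3682, 0.0]
||prox(x)||_1 = 1.3682 + 0.0 = 1.3682


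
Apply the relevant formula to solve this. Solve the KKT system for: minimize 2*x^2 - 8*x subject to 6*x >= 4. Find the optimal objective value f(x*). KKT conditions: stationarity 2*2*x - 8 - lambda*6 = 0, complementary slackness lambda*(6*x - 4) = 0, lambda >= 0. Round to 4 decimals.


Step 1: Try lambda = 0 (constraint inactive).
Stationarity: 2*2*x - 8 = 0
x* = 8/(2*2) = 2.0
Check constraint: 6*2.0 = 12.0 >= 4 -- satisfied.
Step 2: Compute optimal value.
f(x*) = 2*2.0^2 - 8*2.0 = -8.0


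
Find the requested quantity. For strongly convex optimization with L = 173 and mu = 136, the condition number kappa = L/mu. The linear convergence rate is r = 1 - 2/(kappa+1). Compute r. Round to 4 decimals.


Step 1: Compute the condition number.
kappa = L/mu = 173/136 = 1.2721
Step 2: Compute the convergence rate.
r = 1 - 2/(kappa + 1) = 1 - 2*mu/(L + mu) = (L - mu)/(L + mu) = 37/309 = 0.1197


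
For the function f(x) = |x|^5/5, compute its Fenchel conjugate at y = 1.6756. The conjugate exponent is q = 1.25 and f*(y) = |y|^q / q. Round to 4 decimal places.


The conjugate exponent q satisfies 1/p + 1/q = 1.
p = 5, so q = 5/(5 - 1) = 1.25
|y|^q = 1.6756^1.25 = 1.9064
f*(1.6756) = 1.9064 / 1.25 = 1.5251


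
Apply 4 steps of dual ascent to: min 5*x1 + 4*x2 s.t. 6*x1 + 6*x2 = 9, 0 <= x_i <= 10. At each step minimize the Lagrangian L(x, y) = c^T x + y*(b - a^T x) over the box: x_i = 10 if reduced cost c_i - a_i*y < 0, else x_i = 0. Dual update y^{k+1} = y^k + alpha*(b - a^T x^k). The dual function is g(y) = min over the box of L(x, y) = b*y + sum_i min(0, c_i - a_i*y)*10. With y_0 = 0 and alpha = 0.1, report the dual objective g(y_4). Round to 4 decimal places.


Dual ascent for LP: min 5*x1 + 4*x2, 6*x1 + 6*x2 = 9, 0 <= x_i <= 10
Step 1: y^k = 0.0, reduced costs: (5.0, 4.0)
  x^k = (0.0, 0.0), subgradient = b - a^T x = 9.0
  y^{k+1} = 0.0 + 0.1*9.0 = 0.9
Step 2: y^k = 0.9, reduced costs: (-0.4, -1.4)
  x^k = (10.0, 10.0), subgradient = b - a^T x = -111.0
  y^{k+1} = 0.9 + 0.1*-111.0 = -10.2
Step 3: y^k = -10.2, reduced costs: (66.2, 65.2)
  x^k = (0.0, 0.0), subgradient = b - a^T x = 9.0
  y^{k+1} = -10.2 + 0.1*9.0 = -9.3
Step 4: y^k = -9.3, reduced costs: (60.8, 59.8)
  x^k = (0.0, 0.0), subgradient = b - a^T x = 9.0
  y^{k+1} = -9.3 + 0.1*9.0 = -8.4
Dual objective at y_4 = -8.4: reduced costs (55.4, 54.4), box minimizer x = (0.0, 0.0)
g(y_4) = b*y + (c1 - a1*y)*x1 + (c2 - a2*y)*x2 = 9*(-8.4) + 55.4*0.0 + 54.4*0.0 = -75.6 + 0.0 + 0.0 = -75.6


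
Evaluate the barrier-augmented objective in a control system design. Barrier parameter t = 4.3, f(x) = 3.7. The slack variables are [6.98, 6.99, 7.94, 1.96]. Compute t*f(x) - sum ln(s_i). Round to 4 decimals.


Step 1: Compute log-barrier.
ln values: [1.943, 1.9445, 2.0719, 0.6729]
phi = -(1.943 + 1.9445 + 2.0719 + 0.6729) = -6.6324
Step 2: Compute augmented objective.
t*f(x) = 4.3*3.7 = 15.91
Total = 15.91 - 6.6324 = 9.2776


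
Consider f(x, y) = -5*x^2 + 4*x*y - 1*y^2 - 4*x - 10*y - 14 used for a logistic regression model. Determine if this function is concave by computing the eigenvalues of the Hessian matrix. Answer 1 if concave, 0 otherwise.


The Hessian of f(x,y) = -5*x^2 + 4*x*y - 1*y^2 - 4*x - 10*y - 14 is:
H = [[-10, 4], [4, -2]]
Trace = -10 - 2 = -12
Determinant = -10*-2 - (4)^2 = 4
Discriminant = (-12)^2 - 4*4 = 128.0
Eigenvalues: lambda_1 = -11.6569, lambda_2 = -0.3431
The function is concave.

1


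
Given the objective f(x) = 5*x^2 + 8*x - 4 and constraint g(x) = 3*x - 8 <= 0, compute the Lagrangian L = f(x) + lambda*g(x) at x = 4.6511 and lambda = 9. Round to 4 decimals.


Step 1: Evaluate f(x).
f(4.6511) = 5*4.6511^2 + 8*4.6511 - 4 = 141.3725
Step 2: Evaluate g(x).
g(4.6511) = 3*4.6511 - 8 = 5.9533
Step 3: Compute Lagrangian.
L = 141.3725 + 9*5.9533 = 194.9522


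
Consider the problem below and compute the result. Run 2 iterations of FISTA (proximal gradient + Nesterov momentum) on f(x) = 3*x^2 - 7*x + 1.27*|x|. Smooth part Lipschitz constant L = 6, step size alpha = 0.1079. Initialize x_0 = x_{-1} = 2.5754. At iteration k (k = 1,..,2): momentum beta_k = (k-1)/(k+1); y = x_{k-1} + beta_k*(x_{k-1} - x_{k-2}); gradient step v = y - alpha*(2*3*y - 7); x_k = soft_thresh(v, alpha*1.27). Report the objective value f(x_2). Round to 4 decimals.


FISTA on f(x) = 3*x^2 - 7*x + 1.27*|x|
L = 6, alpha = 0.1079
Iteration 1: beta = 0.0, y = 2.5754 + 0.0*(2.5754 - 2.5754) = 2.5754
  grad(y) = 8.4524, v = y - alpha*grad = 1.6634
  prox(v) = soft_thresh(1.6634, 0.137) = 1.5264
Iteration 2: beta = 0.3333, y = 1.5264 + 0.3333*(1.5264 - 2.5754) = 1.1767
  grad(y) = 0.06, v = y - alpha*grad = 1.1702
  prox(v) = soft_thresh(1.1702, 0.137) = 1.0332
f(x_2) = 3*1.0332^2 - 7*1.0332 + 1.27*|1.0332| = -2.7177


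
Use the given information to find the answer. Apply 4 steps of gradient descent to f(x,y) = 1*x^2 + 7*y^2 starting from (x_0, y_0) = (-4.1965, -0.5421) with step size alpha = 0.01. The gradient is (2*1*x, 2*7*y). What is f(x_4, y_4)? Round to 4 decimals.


Gradient descent on f(x,y) = 1*x^2 + 7*y^2.
Starting point: (-4.1965, -0.5421), alpha = 0.01
Step 1: grad_x = 2*1*-4.1965 = -8.393, grad_y = 2*7*-0.5421 = -7.5894
  x_1 = -4.1965 - 0.01*-8.393 = -4.1126
  y_1 = -0.5421 - 0.01*-7.5894 = -0.4662
Step 2: grad_x = 2*1*-4.1126 = -8.2251, grad_y = 2*7*-0.4662 = -6.5269
  x_2 = -4.1126 - 0.01*-8.2251 = -4.0303
  y_2 = -0.4662 - 0.01*-6.5269 = -0.4009
Step 3: grad_x = 2*1*-4.0303 = -8.0606, grad_y = 2*7*-0.4009 = -5.6131
  x_3 = -4.0303 - 0.01*-8.0606 = -3.9497
  y_3 = -0.4009 - 0.01*-5.6131 = -0.3448
Step 4: grad_x = 2*1*-3.9497 = -7.8994, grad_y = 2*7*-0.3448 = -4.8273
  x_4 = -3.9497 - 0.01*-7.8994 = -3.8707
  y_4 = -0.3448 - 0.01*-4.8273 = -0.2965
f(-3.8707, -0.2965) = 1*(-3.8707)^2 + 7*(-0.2965)^2 = 15.598


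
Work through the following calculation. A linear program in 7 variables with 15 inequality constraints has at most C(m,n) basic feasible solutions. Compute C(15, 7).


Each vertex corresponds to some choice of n active constraints out of m, so the number of vertices is at most C(m, n) = m! / (n!(m-n)!).
m = 15, n = 7
Numerator: 15 * 14 * 13 * 12 * 11 * 10 * 9
Denominator: 7! = 5040
C(15, 7) = 6435


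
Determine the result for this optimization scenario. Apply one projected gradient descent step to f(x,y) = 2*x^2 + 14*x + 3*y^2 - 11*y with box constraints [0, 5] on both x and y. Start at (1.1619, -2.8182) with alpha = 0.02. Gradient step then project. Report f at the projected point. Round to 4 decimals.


Step 1: Compute gradient at (1.1619, -2.8182).
grad_x = 2*2*1.1619 + 14 = 18.6476
grad_y = 2*3*-2.8182 - 11 = -27.9092
Step 2: Gradient step.
x_raw = 1.1619 - 0.02*18.6476 = 0.7889
y_raw = -2.8182 - 0.02*-27.9092 = -2.26
Step 3: Project onto [0, 5].
x_proj = clip(0.7889) = 0.7889
y_proj = clip(-2.26) = 0.0
Step 4: Evaluate f.
f(0.7889, 0.0) = 12.2901


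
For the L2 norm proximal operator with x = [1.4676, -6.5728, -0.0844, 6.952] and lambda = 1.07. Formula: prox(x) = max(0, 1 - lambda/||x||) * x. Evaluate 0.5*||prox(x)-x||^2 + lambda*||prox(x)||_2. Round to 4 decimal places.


Step 1: Compute ||x||.
||x|| = 9.6795
Step 2: Compute scaling factor.
scale = max(0, 1 - 1.07/9.6795) = 0.8895
Step 3: prox(x) = [1.3054, -5.8462, -0.0751, 6.1835]
||prox(x)|| = 8.6095
Step 4: Proximal objective.
0.5*||prox-x||^2 = 0.5725
lambda*||prox|| = 9.2122
Total = 9.7846


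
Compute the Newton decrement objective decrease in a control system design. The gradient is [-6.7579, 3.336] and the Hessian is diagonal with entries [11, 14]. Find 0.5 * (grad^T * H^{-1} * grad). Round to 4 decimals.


Step 1: H is diagonal, so H^(-1) * g = [-0.6144, 0.2383].
Step 2: g^T H^(-1) g = sum_i g_i^2 / H_ii
  = (-6.7579)^2/11 + (3.336)^2/14
  = 4.1517 + 0.7949 = 4.9467
Step 3: Objective decrease = 0.5 * g^T H^(-1) g = 2.4733


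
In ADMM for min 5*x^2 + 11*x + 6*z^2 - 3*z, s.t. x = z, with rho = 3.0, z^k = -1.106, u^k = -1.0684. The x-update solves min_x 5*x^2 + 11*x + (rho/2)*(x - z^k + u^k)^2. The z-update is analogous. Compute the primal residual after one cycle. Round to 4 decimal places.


ADMM iteration with rho = 3.0, z^k = -1.106, u^k = -1.0684
Step 1: x-update.
Minimize 5*x^2 + 11*x + (3.0/2)*(x + 1.106 - 1.0684)^2
FOC: (2*5 + 3.0)*x = -11 + 3.0*(-1.106 + 1.0684)
x^{k+1} = -0.8548
Step 2: z-update.
Minimize 6*z^2 - 3*z + (3.0/2)*(-0.8548 - z - 1.0684)^2
FOC: (2*6 + 3.0)*z = 3 + 3.0*(-0.8548 - 1.0684)
z^{k+1} = -0.1846
Step 3: u-update.
u^{k+1} = -1.0684 - 0.8548 + 0.1846 = -1.7386
Step 4: Primal residual = |-0.8548 + 0.1846| = 0.6702


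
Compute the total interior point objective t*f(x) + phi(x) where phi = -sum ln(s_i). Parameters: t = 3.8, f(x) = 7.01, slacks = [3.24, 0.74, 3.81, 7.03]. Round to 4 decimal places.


Step 1: Compute log-barrier.
ln values: [1.1756, -0.3011, 1.3376, 1.9502]
phi = -(1.1756 - 0.3011 + 1.3376 + 1.9502) = -4.1623
Step 2: Compute augmented objective.
t*f(x) = 3.8*7.01 = 26.638
Total = 26.638 - 4.1623 = 22.4757


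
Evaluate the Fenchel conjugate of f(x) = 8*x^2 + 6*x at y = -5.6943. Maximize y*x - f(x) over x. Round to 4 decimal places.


f*(y) = sup_x {y*x - a*x^2 - b*x} = sup_x {(y-b)*x - a*x^2}
FOC: (y - b) - 2a*x = 0 => x* = (y - b)/(2a)
x* = (-5.6943 - 6)/(2*8) = -0.7309
f*(-5.6943) = (y-b)^2/(4a) = (-5.6943 - 6)^2/(4*8)
= 136.7567/32 = 4.2736


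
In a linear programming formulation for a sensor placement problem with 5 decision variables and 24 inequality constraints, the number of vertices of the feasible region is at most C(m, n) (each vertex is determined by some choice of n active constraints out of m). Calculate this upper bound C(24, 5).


Each vertex corresponds to some choice of n active constraints out of m, so the number of vertices is at most C(m, n) = m! / (n!(m-n)!).
m = 24, n = 5
Numerator: 24 * 23 * 22 * 21 * 20
Denominator: 5! = 120
C(24, 5) = 42504


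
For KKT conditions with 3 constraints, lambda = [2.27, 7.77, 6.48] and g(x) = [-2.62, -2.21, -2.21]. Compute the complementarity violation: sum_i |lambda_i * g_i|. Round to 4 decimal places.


KKT complementary slackness check:
lambda_1 * g_1 = 2.27 * -2.62 = -5.9474
lambda_2 * g_2 = 7.77 * -2.21 = -17.1717
lambda_3 * g_3 = 6.48 * -2.21 = -14.3208
Total violation = 5.9474 + 17.1717 + 14.3208 = 37.4399
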